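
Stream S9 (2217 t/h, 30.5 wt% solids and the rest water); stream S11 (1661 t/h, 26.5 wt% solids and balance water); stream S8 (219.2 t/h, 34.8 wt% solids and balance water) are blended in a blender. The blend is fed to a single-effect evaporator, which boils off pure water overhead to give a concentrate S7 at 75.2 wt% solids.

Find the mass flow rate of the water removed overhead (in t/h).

2511 t/h

solids entering = 2217×0.305 + 1661×0.265 + 219.2×0.348 = 1192.6 t/h.
All solids reports to S7, so S7 = 1192.6/0.752 = 1585.9 t/h.
Total feed = 4097.2 t/h; overhead = 4097.2 − 1585.9 = 2511.3 t/h.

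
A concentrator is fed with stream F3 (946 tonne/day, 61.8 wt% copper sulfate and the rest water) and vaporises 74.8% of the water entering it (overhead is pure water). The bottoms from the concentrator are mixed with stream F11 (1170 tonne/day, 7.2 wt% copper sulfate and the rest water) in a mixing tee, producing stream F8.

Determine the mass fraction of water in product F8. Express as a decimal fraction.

Vapour removed = 0.748×0.382×946 = 270.31 tonne/day; concentrate = 675.69 tonne/day.
water reaching the mixer = 91.066 (from concentrate) + 1170×0.928 = 1176.8 tonne/day.
Product flow = 675.69 + 1170 = 1845.7 tonne/day; water fraction = 0.638.

0.638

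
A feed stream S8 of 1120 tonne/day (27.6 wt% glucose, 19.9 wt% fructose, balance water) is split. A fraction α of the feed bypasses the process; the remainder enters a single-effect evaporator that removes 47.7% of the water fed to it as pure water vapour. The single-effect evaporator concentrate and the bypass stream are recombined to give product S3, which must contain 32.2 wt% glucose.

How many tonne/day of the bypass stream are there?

481.1 tonne/day

All 1120×0.276 = 309.12 tonne/day of glucose reaches S3, so S3 = 309.12/0.322 = 960 tonne/day and vapour = 160 tonne/day.
The evaporator receives (1−α)·1120 of feed at 0.525 water and removes 0.477 of that water:
0.477×0.525×(1−α)×1120 = 160
(1−α) = 160/280.48 = 0.5705;  α = 0.4295.
Bypass flow = 0.4295×1120 = 481.09 tonne/day.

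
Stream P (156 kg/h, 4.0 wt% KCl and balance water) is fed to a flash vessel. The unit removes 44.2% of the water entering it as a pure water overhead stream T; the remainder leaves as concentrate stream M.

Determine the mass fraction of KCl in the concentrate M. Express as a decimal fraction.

KCl is not removed: 156×0.040 = 6.24 kg/h of KCl enters M.
water entering = 156×0.960 = 149.76 kg/h; overhead removed = 0.442×149.76 = 66.194 kg/h.
Concentrate = 156 − 66.194 = 89.806 kg/h.
Mass fraction = 6.24/89.806 = 0.069.

0.069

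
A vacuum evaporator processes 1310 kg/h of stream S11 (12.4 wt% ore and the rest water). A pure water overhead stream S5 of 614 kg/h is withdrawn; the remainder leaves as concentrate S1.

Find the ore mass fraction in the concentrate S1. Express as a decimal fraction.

0.233

ore is not removed: 1310×0.124 = 162.44 kg/h of ore enters S1.
Concentrate = 1310 − 614 = 696 kg/h.
Mass fraction = 162.44/696 = 0.233.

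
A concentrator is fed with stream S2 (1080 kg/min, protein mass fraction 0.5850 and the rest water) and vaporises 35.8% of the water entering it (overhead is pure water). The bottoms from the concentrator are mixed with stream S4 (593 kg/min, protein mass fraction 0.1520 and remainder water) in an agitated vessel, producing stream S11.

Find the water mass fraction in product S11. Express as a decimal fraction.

0.5227

Vapour removed = 0.358×0.415×1080 = 160.46 kg/min; concentrate = 919.54 kg/min.
water reaching the mixer = 287.74 (from concentrate) + 593×0.848 = 790.61 kg/min.
Product flow = 919.54 + 593 = 1512.5 kg/min; water fraction = 0.5227.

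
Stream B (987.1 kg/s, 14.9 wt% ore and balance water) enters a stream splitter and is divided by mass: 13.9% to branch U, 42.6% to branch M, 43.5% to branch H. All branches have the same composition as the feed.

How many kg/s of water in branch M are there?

Branch M total = 0.426×987.1 = 420.5 kg/s.
water in M = 0.851×420.5 = 357.85 kg/s.

357.8 kg/s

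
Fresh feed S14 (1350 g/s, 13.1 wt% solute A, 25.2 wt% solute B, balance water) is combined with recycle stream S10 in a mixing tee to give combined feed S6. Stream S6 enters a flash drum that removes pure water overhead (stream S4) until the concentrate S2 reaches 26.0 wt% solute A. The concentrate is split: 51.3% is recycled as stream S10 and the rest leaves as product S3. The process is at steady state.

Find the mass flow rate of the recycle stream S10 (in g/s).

Overall solute A balance (none leaves overhead): solute A in fresh feed = solute A in product, i.e. 1350×0.131 = (1−0.513)·S2·0.260.
S2 = 176.85/(0.260×0.487) = 1396.7 g/s.
Recycle S10 = 0.513×1396.7 = 716.51 g/s.

716.5 g/s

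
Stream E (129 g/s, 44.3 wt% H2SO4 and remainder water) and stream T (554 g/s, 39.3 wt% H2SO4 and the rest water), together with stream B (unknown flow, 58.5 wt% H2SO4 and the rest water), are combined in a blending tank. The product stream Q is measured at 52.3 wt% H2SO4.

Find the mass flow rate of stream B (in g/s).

Let B be the unknown flow. Total out = 683 + B.
H2SO4 balance: 274.87 + 0.585·B = 0.523·(683 + B)
(0.585 − 0.523)·B = 0.523×683 − 274.87 = 82.34
B = 82.34 / 0.062 = 1328.1 g/s

1328 g/s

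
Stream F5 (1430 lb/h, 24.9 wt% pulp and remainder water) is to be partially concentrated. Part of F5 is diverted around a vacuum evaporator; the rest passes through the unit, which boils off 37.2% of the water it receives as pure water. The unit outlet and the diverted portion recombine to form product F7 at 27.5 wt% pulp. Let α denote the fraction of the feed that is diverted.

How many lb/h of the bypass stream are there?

All 1430×0.249 = 356.07 lb/h of pulp reaches F7, so F7 = 356.07/0.275 = 1294.8 lb/h and vapour = 135.2 lb/h.
The evaporator receives (1−α)·1430 of feed at 0.751 water and removes 0.372 of that water:
0.372×0.751×(1−α)×1430 = 135.2
(1−α) = 135.2/399.5 = 0.3384;  α = 0.6616.
Bypass flow = 0.6616×1430 = 946.06 lb/h.

946.1 lb/h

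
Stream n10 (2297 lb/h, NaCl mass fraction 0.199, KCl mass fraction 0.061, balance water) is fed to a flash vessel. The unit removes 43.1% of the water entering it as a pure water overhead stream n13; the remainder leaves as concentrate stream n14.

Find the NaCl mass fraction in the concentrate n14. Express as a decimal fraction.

0.292

NaCl is not removed: 2297×0.199 = 457.1 lb/h of NaCl enters n14.
water entering = 2297×0.740 = 1699.8 lb/h; overhead removed = 0.431×1699.8 = 732.61 lb/h.
Concentrate = 2297 − 732.61 = 1564.4 lb/h.
Mass fraction = 457.1/1564.4 = 0.292.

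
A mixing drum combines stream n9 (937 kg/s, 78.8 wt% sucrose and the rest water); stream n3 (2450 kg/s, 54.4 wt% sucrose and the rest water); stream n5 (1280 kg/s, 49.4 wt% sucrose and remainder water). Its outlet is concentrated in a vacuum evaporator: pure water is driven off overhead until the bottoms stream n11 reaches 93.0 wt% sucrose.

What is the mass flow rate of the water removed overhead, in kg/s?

1760 kg/s

sucrose entering = 937×0.788 + 2450×0.544 + 1280×0.494 = 2703.5 kg/s.
All sucrose reports to n11, so n11 = 2703.5/0.930 = 2907 kg/s.
Total feed = 4667 kg/s; overhead = 4667 − 2907 = 1760 kg/s.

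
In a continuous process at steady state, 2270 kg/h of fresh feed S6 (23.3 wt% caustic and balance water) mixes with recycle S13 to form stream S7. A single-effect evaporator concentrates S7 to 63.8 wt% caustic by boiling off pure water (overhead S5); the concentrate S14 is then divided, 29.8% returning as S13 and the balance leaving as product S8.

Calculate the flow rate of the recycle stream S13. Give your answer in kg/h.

Overall caustic balance (none leaves overhead): caustic in fresh feed = caustic in product, i.e. 2270×0.233 = (1−0.298)·S14·0.638.
S14 = 528.91/(0.638×0.702) = 1180.9 kg/h.
Recycle S13 = 0.298×1180.9 = 351.92 kg/h.

351.9 kg/h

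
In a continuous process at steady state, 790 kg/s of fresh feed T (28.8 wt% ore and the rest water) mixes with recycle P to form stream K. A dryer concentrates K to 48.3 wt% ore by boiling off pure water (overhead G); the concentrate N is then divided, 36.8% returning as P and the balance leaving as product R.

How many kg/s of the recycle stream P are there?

Overall ore balance (none leaves overhead): ore in fresh feed = ore in product, i.e. 790×0.288 = (1−0.368)·N·0.483.
N = 227.52/(0.483×0.632) = 745.34 kg/s.
Recycle P = 0.368×745.34 = 274.29 kg/s.

274.3 kg/s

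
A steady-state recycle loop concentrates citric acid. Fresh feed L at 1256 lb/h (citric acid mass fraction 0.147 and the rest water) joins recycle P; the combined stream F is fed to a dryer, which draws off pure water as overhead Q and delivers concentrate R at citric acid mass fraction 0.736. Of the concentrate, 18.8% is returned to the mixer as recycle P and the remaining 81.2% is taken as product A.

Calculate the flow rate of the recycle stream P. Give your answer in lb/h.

58.08 lb/h

Overall citric acid balance (none leaves overhead): citric acid in fresh feed = citric acid in product, i.e. 1256×0.147 = (1−0.188)·R·0.736.
R = 184.63/(0.736×0.812) = 308.94 lb/h.
Recycle P = 0.188×308.94 = 58.081 lb/h.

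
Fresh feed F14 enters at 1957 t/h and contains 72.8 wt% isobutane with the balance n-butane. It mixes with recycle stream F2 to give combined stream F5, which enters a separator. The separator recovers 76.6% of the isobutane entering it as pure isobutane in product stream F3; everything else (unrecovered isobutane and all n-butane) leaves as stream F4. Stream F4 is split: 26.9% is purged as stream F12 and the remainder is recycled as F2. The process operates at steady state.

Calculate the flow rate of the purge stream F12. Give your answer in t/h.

640.5 t/h

n-butane enters only via F14 and leaves only via the purge: 1957×0.272 = 0.269×(n-butane in F4), and the separator passes all n-butane, so n-butane in F5 = n-butane in F4 = 1978.8 t/h.
isobutane in F5: m_A = 1957×0.728 + (1−0.269)·(1−0.766)·m_A, so m_A = 1424.7/0.8289 = 1718.7 t/h.
F4 = (1−0.766)×1718.7 + 1978.8 = 2381 t/h.
Purge F12 = 0.269×2381 = 640.49 t/h.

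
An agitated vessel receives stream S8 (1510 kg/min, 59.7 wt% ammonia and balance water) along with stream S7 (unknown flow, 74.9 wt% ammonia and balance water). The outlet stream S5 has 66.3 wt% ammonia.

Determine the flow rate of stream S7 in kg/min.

1159 kg/min

Let S7 be the unknown flow. Total out = 1510 + S7.
ammonia balance: 901.47 + 0.749·S7 = 0.663·(1510 + S7)
(0.749 − 0.663)·S7 = 0.663×1510 − 901.47 = 99.66
S7 = 99.66 / 0.086 = 1158.8 kg/min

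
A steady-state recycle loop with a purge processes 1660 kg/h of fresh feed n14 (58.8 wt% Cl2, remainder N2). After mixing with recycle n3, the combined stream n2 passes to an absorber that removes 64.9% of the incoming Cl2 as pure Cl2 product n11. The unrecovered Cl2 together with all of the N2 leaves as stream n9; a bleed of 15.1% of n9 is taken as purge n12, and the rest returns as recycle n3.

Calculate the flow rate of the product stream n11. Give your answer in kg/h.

Cl2 in n2: m_A = 1660×0.588 + (1−0.151)·(1−0.649)·m_A, so m_A = 976.08/0.7020 = 1390.4 kg/h.
Product n11 = 0.649×1390.4 = 902.39 kg/h.

902.4 kg/h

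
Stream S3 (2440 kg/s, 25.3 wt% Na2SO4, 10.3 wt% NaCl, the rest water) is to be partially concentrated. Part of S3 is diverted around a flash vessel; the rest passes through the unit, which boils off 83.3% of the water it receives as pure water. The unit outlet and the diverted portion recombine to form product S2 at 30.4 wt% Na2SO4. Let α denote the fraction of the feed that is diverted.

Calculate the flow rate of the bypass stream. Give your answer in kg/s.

All 2440×0.253 = 617.32 kg/s of Na2SO4 reaches S2, so S2 = 617.32/0.304 = 2030.7 kg/s and vapour = 409.34 kg/s.
The evaporator receives (1−α)·2440 of feed at 0.644 water and removes 0.833 of that water:
0.833×0.644×(1−α)×2440 = 409.34
(1−α) = 409.34/1308.9 = 0.3127;  α = 0.6873.
Bypass flow = 0.6873×2440 = 1676.9 kg/s.

1677 kg/s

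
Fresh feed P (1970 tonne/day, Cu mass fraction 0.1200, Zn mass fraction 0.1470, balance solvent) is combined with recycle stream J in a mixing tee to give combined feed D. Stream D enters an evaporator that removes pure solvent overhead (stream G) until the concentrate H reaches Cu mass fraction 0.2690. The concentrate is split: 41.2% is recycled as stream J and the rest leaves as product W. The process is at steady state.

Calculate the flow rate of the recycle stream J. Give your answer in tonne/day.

Overall Cu balance (none leaves overhead): Cu in fresh feed = Cu in product, i.e. 1970×0.120 = (1−0.412)·H·0.269.
H = 236.4/(0.269×0.588) = 1494.6 tonne/day.
Recycle J = 0.412×1494.6 = 615.77 tonne/day.

615.8 tonne/day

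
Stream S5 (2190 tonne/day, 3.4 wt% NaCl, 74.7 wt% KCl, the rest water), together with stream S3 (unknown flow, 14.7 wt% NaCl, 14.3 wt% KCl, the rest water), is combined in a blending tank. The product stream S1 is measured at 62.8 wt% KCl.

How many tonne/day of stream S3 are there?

537.3 tonne/day

Let S3 be the unknown flow. Total out = 2190 + S3.
KCl balance: 1635.9 + 0.143·S3 = 0.628·(2190 + S3)
(0.143 − 0.628)·S3 = 0.628×2190 − 1635.9 = -260.61
S3 = -260.61 / -0.485 = 537.34 tonne/day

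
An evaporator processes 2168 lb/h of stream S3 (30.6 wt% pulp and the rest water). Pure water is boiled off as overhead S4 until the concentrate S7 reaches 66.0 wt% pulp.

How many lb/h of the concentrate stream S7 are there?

pulp is conserved: 2168×0.306 = 663.41 lb/h all reports to the concentrate.
Concentrate = 663.41/(target fraction) = 1005.2 lb/h.

1005 lb/h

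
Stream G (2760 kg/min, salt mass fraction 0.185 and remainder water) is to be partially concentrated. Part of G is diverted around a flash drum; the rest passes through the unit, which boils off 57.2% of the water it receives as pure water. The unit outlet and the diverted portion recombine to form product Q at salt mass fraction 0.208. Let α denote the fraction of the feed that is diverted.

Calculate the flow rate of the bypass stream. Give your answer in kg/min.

2105 kg/min

All 2760×0.185 = 510.6 kg/min of salt reaches Q, so Q = 510.6/0.208 = 2454.8 kg/min and vapour = 305.19 kg/min.
The evaporator receives (1−α)·2760 of feed at 0.815 water and removes 0.572 of that water:
0.572×0.815×(1−α)×2760 = 305.19
(1−α) = 305.19/1286.7 = 0.2372;  α = 0.7628.
Bypass flow = 0.7628×2760 = 2105.3 kg/min.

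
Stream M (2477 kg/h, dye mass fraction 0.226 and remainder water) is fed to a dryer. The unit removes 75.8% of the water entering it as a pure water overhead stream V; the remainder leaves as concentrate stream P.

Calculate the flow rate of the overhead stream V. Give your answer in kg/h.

water entering = 2477×0.774 = 1917.2 kg/h; overhead removed = 0.758×1917.2 = 1453.2 kg/h.

1453 kg/h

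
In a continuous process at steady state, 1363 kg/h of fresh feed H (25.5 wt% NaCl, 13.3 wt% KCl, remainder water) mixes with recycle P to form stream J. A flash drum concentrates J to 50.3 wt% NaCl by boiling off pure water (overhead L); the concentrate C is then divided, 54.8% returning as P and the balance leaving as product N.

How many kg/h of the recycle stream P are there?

837.7 kg/h

Overall NaCl balance (none leaves overhead): NaCl in fresh feed = NaCl in product, i.e. 1363×0.255 = (1−0.548)·C·0.503.
C = 347.56/(0.503×0.452) = 1528.7 kg/h.
Recycle P = 0.548×1528.7 = 837.74 kg/h.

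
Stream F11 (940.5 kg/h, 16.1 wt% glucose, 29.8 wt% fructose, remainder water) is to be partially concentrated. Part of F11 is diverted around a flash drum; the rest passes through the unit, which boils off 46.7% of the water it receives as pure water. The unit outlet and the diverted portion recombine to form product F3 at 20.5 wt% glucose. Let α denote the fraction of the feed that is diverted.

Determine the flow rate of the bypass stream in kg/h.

141.5 kg/h

All 940.5×0.161 = 151.42 kg/h of glucose reaches F3, so F3 = 151.42/0.205 = 738.64 kg/h and vapour = 201.86 kg/h.
The evaporator receives (1−α)·940.5 of feed at 0.541 water and removes 0.467 of that water:
0.467×0.541×(1−α)×940.5 = 201.86
(1−α) = 201.86/237.61 = 0.8495;  α = 0.1505.
Bypass flow = 0.1505×940.5 = 141.51 kg/h.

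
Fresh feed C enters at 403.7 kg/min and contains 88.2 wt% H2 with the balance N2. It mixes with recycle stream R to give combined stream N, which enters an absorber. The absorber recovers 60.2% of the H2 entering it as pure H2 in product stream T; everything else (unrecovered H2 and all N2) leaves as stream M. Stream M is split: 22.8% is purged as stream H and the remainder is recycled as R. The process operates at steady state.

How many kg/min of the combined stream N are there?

N2 enters only via C and leaves only via the purge: 403.7×0.118 = 0.228×(N2 in M), and the absorber passes all N2, so N2 in N = N2 in M = 208.93 kg/min.
H2 in N: m_A = 403.7×0.882 + (1−0.228)·(1−0.602)·m_A, so m_A = 356.06/0.6927 = 513.99 kg/min.
N = 513.99 + 208.93 = 722.92 kg/min.

722.9 kg/min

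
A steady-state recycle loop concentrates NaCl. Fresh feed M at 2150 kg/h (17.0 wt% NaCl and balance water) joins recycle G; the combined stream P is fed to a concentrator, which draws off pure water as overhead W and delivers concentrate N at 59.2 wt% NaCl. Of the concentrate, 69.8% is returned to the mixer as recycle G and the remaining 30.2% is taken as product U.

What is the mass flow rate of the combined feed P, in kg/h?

3577 kg/h

Overall NaCl balance (none leaves overhead): NaCl in fresh feed = NaCl in product, i.e. 2150×0.170 = (1−0.698)·N·0.592.
N = 365.5/(0.592×0.302) = 2044.4 kg/h.
Recycle G = 0.698×2044.4 = 1427 kg/h.
Combined feed P = 2150 + 1427 = 3577 kg/h.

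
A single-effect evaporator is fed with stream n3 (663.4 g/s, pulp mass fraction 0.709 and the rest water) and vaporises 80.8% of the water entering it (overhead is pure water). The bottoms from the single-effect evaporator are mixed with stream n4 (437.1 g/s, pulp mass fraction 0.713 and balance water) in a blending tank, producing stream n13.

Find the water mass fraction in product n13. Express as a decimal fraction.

0.172

Vapour removed = 0.808×0.291×663.4 = 155.98 g/s; concentrate = 507.42 g/s.
water reaching the mixer = 37.065 (from concentrate) + 437.1×0.287 = 162.51 g/s.
Product flow = 507.42 + 437.1 = 944.52 g/s; water fraction = 0.172.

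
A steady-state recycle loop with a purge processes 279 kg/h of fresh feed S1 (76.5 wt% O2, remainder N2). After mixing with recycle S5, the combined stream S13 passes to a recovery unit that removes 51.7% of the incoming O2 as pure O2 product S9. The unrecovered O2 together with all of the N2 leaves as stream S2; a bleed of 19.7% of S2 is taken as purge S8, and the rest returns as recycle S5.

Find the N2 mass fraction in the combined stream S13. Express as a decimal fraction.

0.4884

N2 enters only via S1 and leaves only via the purge: 279×0.235 = 0.197×(N2 in S2), and the recovery unit passes all N2, so N2 in S13 = N2 in S2 = 332.82 kg/h.
O2 in S13: m_A = 279×0.765 + (1−0.197)·(1−0.517)·m_A, so m_A = 213.44/0.6122 = 348.66 kg/h.
S13 = 348.66 + 332.82 = 681.48 kg/h.
N2 fraction in S13 = 332.82/681.48 = 0.4884.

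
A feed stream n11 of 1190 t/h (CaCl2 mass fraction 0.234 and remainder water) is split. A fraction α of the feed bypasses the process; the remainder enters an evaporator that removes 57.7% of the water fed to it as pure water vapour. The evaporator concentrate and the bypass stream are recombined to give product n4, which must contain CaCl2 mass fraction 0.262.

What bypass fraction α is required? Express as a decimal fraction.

All 1190×0.234 = 278.46 t/h of CaCl2 reaches n4, so n4 = 278.46/0.262 = 1062.8 t/h and vapour = 127.18 t/h.
The evaporator receives (1−α)·1190 of feed at 0.766 water and removes 0.577 of that water:
0.577×0.766×(1−α)×1190 = 127.18
(1−α) = 127.18/525.96 = 0.2418;  α = 0.7582.

0.758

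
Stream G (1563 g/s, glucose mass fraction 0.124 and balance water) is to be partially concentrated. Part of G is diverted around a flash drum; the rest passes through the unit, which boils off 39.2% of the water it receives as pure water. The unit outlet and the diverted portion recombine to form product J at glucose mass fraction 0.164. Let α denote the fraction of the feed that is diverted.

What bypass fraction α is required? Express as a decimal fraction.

All 1563×0.124 = 193.81 g/s of glucose reaches J, so J = 193.81/0.164 = 1181.8 g/s and vapour = 381.22 g/s.
The evaporator receives (1−α)·1563 of feed at 0.876 water and removes 0.392 of that water:
0.392×0.876×(1−α)×1563 = 381.22
(1−α) = 381.22/536.72 = 0.7103;  α = 0.2897.

0.290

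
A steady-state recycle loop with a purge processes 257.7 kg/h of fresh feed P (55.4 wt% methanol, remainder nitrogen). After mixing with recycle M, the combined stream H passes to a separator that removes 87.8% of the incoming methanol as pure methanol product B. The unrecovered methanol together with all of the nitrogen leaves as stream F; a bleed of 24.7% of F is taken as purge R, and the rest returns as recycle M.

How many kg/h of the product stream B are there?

methanol in H: m_A = 257.7×0.554 + (1−0.247)·(1−0.878)·m_A, so m_A = 142.77/0.9081 = 157.21 kg/h.
Product B = 0.878×157.21 = 138.03 kg/h.

138 kg/h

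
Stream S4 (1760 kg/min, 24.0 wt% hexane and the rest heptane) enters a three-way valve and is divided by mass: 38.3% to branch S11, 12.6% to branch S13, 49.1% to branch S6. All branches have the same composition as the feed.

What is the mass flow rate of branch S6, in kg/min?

Branch S6 flow = 0.491×1760 = 864.16 kg/min.

864.2 kg/min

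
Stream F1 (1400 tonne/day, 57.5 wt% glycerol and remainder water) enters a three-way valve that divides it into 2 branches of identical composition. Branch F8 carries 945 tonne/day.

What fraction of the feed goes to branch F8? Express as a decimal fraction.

Fraction to F8 = 945/1400 = 0.6750.

0.675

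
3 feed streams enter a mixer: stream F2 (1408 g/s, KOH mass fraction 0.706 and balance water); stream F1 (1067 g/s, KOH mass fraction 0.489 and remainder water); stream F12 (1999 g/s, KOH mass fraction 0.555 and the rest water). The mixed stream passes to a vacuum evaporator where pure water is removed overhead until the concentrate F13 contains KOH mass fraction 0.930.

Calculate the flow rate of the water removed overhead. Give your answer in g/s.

KOH entering = 1408×0.706 + 1067×0.489 + 1999×0.555 = 2625.3 g/s.
All KOH reports to F13, so F13 = 2625.3/0.930 = 2822.9 g/s.
Total feed = 4474 g/s; overhead = 4474 − 2822.9 = 1651.1 g/s.

1651 g/s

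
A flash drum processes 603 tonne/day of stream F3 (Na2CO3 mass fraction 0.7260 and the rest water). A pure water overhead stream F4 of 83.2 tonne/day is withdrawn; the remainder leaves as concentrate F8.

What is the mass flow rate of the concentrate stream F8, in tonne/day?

Concentrate = 603 − 83.2 = 519.8 tonne/day.

519.8 tonne/day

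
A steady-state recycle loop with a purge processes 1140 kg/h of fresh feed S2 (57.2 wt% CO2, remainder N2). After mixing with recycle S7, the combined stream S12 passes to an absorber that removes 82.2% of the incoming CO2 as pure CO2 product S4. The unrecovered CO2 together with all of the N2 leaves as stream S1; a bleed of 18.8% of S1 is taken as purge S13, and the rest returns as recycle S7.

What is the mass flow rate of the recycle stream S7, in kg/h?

2218 kg/h

N2 enters only via S2 and leaves only via the purge: 1140×0.428 = 0.188×(N2 in S1), and the absorber passes all N2, so N2 in S12 = N2 in S1 = 2595.3 kg/h.
CO2 in S12: m_A = 1140×0.572 + (1−0.188)·(1−0.822)·m_A, so m_A = 652.08/0.8555 = 762.25 kg/h.
S1 = (1−0.822)×762.25 + 2595.3 = 2731 kg/h.
Recycle S7 = (1−0.188)×2731 = 2217.6 kg/h.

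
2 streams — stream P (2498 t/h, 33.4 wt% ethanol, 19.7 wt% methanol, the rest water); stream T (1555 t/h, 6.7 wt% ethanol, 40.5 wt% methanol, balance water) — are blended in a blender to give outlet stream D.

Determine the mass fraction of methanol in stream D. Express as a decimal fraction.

Total flow out = 2498 + 1555 = 4053 t/h.
methanol in = 2498×0.197 + 1555×0.405 = 1121.9 t/h.
methanol mass fraction in D = 1121.9/4053 = 0.277.

0.277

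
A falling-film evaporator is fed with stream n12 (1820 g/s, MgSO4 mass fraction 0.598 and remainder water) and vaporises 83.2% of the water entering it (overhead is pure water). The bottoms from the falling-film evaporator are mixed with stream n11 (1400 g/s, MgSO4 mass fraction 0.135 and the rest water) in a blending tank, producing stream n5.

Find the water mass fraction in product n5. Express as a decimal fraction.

0.511

Vapour removed = 0.832×0.402×1820 = 608.72 g/s; concentrate = 1211.3 g/s.
water reaching the mixer = 122.92 (from concentrate) + 1400×0.865 = 1333.9 g/s.
Product flow = 1211.3 + 1400 = 2611.3 g/s; water fraction = 0.511.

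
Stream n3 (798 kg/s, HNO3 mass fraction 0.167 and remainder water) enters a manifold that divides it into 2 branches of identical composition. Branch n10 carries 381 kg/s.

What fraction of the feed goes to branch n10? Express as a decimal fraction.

0.477

Fraction to n10 = 381/798 = 0.4774.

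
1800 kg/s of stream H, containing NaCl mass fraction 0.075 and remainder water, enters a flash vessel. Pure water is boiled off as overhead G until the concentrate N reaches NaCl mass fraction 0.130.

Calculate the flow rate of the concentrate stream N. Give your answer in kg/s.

1038 kg/s

NaCl is conserved: 1800×0.075 = 135 kg/s all reports to the concentrate.
Concentrate = 135/(target fraction) = 1038.5 kg/s.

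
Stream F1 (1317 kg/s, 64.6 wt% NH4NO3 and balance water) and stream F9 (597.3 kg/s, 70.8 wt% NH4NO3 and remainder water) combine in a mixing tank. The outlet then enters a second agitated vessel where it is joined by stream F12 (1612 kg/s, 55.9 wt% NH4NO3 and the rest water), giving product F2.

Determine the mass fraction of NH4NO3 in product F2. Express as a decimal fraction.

0.6167

Overall, product flow = 3526.3 kg/s.
NH4NO3 in = 1317×0.646 + 597.3×0.708 + 1612×0.559 = 2174.8 kg/s.
NH4NO3 fraction in F2 = 0.6167.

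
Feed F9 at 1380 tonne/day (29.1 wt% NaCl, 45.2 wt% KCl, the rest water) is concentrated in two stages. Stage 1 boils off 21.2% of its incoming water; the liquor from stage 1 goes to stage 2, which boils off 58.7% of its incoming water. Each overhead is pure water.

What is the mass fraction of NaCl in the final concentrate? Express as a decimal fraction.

0.352

water in feed = 1380×0.257 = 354.66 tonne/day.
After stage 1: water left = (1−0.212)×354.66 = 279.47; stream total = 1304.8 tonne/day.
After stage 2: water left = (1−0.587)×279.47 = 115.42; final concentrate = 1140.8 tonne/day.
NaCl fraction = 401.58/1140.8 = 0.352.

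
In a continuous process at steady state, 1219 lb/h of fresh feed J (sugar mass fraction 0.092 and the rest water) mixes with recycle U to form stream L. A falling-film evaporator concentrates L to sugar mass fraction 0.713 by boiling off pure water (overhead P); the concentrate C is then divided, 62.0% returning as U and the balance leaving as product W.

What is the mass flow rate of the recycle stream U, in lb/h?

Overall sugar balance (none leaves overhead): sugar in fresh feed = sugar in product, i.e. 1219×0.092 = (1−0.620)·C·0.713.
C = 112.15/(0.713×0.380) = 413.92 lb/h.
Recycle U = 0.620×413.92 = 256.63 lb/h.

256.6 lb/h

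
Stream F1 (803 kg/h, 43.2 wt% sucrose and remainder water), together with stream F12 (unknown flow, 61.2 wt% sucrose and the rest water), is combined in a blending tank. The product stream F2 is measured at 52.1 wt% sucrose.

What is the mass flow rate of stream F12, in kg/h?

785.4 kg/h

Let F12 be the unknown flow. Total out = 803 + F12.
sucrose balance: 346.9 + 0.612·F12 = 0.521·(803 + F12)
(0.612 − 0.521)·F12 = 0.521×803 − 346.9 = 71.467
F12 = 71.467 / 0.091 = 785.35 kg/h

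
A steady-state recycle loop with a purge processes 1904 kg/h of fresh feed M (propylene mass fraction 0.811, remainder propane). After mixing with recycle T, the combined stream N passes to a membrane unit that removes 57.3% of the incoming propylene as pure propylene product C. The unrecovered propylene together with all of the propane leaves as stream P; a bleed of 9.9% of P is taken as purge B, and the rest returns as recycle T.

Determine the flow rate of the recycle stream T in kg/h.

propane enters only via M and leaves only via the purge: 1904×0.189 = 0.099×(propane in P), and the membrane unit passes all propane, so propane in N = propane in P = 3634.9 kg/h.
propylene in N: m_A = 1904×0.811 + (1−0.099)·(1−0.573)·m_A, so m_A = 1544.1/0.6153 = 2509.7 kg/h.
P = (1−0.573)×2509.7 + 3634.9 = 4706.5 kg/h.
Recycle T = (1−0.099)×4706.5 = 4240.6 kg/h.

4241 kg/h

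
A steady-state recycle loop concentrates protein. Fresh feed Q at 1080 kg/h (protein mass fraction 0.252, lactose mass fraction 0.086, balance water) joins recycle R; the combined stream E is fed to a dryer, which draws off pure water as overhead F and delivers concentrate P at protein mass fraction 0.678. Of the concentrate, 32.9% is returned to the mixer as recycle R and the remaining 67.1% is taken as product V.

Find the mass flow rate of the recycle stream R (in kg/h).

Overall protein balance (none leaves overhead): protein in fresh feed = protein in product, i.e. 1080×0.252 = (1−0.329)·P·0.678.
P = 272.16/(0.678×0.671) = 598.24 kg/h.
Recycle R = 0.329×598.24 = 196.82 kg/h.

196.8 kg/h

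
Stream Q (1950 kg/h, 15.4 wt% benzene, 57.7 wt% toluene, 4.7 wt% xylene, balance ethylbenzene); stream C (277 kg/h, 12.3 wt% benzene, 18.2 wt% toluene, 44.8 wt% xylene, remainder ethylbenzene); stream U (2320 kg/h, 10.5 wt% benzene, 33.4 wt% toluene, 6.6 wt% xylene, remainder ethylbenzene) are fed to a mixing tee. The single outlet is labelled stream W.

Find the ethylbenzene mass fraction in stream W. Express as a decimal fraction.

Total flow out = 1950 + 277 + 2320 = 4547 kg/h.
ethylbenzene in = 1950×0.222 + 277×0.247 + 2320×0.495 = 1649.7 kg/h.
ethylbenzene mass fraction in W = 1649.7/4547 = 0.363.

0.363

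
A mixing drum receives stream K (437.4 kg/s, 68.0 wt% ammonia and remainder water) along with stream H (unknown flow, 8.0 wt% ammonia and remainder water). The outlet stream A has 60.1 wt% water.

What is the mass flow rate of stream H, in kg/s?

Let H be the unknown flow. Total out = 437.4 + H.
water balance: 139.97 + 0.920·H = 0.601·(437.4 + H)
(0.920 − 0.601)·H = 0.601×437.4 − 139.97 = 122.91
H = 122.91 / 0.319 = 385.3 kg/s

385.3 kg/s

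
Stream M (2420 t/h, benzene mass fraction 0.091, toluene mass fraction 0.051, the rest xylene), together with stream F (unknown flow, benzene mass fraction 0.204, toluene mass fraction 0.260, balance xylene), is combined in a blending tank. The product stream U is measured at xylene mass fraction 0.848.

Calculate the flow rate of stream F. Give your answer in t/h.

Let F be the unknown flow. Total out = 2420 + F.
xylene balance: 2076.4 + 0.536·F = 0.848·(2420 + F)
(0.536 − 0.848)·F = 0.848×2420 − 2076.4 = -24.2
F = -24.2 / -0.312 = 77.564 t/h

77.56 t/h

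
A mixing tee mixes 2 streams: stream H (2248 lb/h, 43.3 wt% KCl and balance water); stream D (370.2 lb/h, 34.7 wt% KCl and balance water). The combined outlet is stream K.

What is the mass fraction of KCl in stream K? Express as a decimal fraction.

0.421

Total flow out = 2248 + 370.2 = 2618.2 lb/h.
KCl in = 2248×0.433 + 370.2×0.347 = 1101.8 lb/h.
KCl mass fraction in K = 1101.8/2618.2 = 0.421.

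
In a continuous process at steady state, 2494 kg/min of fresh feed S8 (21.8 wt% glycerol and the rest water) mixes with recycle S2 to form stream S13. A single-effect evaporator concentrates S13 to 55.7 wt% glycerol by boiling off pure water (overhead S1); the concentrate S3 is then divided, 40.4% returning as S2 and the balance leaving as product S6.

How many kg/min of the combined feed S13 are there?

Overall glycerol balance (none leaves overhead): glycerol in fresh feed = glycerol in product, i.e. 2494×0.218 = (1−0.404)·S3·0.557.
S3 = 543.69/(0.557×0.596) = 1637.8 kg/min.
Recycle S2 = 0.404×1637.8 = 661.66 kg/min.
Combined feed S13 = 2494 + 661.66 = 3155.7 kg/min.

3156 kg/min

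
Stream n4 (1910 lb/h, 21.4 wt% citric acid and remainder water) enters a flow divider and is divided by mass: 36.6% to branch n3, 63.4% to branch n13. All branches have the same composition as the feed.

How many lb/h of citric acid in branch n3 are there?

149.6 lb/h

Branch n3 total = 0.366×1910 = 699.06 lb/h.
citric acid in n3 = 0.214×699.06 = 149.6 lb/h.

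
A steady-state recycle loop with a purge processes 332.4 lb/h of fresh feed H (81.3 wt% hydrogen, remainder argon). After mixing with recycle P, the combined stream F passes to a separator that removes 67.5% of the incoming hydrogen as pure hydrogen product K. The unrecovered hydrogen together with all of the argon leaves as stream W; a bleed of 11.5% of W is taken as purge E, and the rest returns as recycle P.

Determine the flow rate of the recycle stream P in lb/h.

587.5 lb/h

argon enters only via H and leaves only via the purge: 332.4×0.187 = 0.115×(argon in W), and the separator passes all argon, so argon in F = argon in W = 540.51 lb/h.
hydrogen in F: m_A = 332.4×0.813 + (1−0.115)·(1−0.675)·m_A, so m_A = 270.24/0.7124 = 379.35 lb/h.
W = (1−0.675)×379.35 + 540.51 = 663.8 lb/h.
Recycle P = (1−0.115)×663.8 = 587.46 lb/h.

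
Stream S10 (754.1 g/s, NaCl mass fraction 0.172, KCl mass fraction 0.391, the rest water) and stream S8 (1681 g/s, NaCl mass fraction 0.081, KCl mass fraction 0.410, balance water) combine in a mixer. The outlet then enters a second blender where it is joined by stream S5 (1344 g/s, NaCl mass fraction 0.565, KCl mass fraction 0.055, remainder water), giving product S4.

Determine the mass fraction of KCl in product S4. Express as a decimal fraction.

Overall, product flow = 3779.1 g/s.
KCl in = 754.1×0.391 + 1681×0.410 + 1344×0.055 = 1058 g/s.
KCl fraction in S4 = 0.280.

0.280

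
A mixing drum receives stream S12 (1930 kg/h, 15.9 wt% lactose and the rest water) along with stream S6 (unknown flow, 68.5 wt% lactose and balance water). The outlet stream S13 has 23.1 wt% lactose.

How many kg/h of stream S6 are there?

Let S6 be the unknown flow. Total out = 1930 + S6.
lactose balance: 306.87 + 0.685·S6 = 0.231·(1930 + S6)
(0.685 − 0.231)·S6 = 0.231×1930 − 306.87 = 138.96
S6 = 138.96 / 0.454 = 306.08 kg/h

306.1 kg/h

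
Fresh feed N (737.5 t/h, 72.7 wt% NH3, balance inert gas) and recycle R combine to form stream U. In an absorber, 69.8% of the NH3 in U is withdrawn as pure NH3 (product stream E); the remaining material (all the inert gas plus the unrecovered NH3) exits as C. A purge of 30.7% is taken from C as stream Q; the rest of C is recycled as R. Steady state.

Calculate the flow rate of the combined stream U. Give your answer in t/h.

1334 t/h

inert gas enters only via N and leaves only via the purge: 737.5×0.273 = 0.307×(inert gas in C), and the absorber passes all inert gas, so inert gas in U = inert gas in C = 655.82 t/h.
NH3 in U: m_A = 737.5×0.727 + (1−0.307)·(1−0.698)·m_A, so m_A = 536.16/0.7907 = 678.07 t/h.
U = 678.07 + 655.82 = 1333.9 t/h.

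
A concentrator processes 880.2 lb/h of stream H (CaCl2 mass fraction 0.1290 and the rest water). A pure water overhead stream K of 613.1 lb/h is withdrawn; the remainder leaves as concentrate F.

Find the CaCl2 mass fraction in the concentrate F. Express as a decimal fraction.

0.4251

CaCl2 is not removed: 880.2×0.129 = 113.55 lb/h of CaCl2 enters F.
Concentrate = 880.2 − 613.1 = 267.1 lb/h.
Mass fraction = 113.55/267.1 = 0.4251.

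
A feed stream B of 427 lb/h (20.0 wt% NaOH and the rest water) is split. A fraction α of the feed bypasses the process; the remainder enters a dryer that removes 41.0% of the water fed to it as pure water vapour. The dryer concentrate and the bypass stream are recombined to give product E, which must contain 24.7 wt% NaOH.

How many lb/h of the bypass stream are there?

179.3 lb/h

All 427×0.200 = 85.4 lb/h of NaOH reaches E, so E = 85.4/0.247 = 345.75 lb/h and vapour = 81.251 lb/h.
The evaporator receives (1−α)·427 of feed at 0.800 water and removes 0.410 of that water:
0.410×0.800×(1−α)×427 = 81.251
(1−α) = 81.251/140.06 = 0.5801;  α = 0.4199.
Bypass flow = 0.4199×427 = 179.28 lb/h.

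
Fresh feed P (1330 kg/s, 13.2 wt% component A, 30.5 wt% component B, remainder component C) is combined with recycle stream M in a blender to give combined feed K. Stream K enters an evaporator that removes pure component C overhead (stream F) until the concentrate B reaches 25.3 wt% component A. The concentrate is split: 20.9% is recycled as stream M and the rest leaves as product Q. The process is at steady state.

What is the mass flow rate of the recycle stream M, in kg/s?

Overall component A balance (none leaves overhead): component A in fresh feed = component A in product, i.e. 1330×0.132 = (1−0.209)·B·0.253.
B = 175.56/(0.253×0.791) = 877.26 kg/s.
Recycle M = 0.209×877.26 = 183.35 kg/s.

183.3 kg/s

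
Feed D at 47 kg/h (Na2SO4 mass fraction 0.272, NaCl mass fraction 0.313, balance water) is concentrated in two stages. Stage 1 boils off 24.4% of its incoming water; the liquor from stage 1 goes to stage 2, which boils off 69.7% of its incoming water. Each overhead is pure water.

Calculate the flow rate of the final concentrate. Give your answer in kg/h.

31.96 kg/h

water in feed = 47×0.415 = 19.505 kg/h.
After stage 1: water left = (1−0.244)×19.505 = 14.746; stream total = 42.241 kg/h.
After stage 2: water left = (1−0.697)×14.746 = 4.468; final concentrate = 31.963 kg/h.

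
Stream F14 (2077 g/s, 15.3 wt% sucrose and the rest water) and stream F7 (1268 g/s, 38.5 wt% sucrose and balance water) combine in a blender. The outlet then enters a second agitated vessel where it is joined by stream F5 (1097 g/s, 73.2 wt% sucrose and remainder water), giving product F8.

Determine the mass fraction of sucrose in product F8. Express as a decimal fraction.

0.3622

Overall, product flow = 4442 g/s.
sucrose in = 2077×0.153 + 1268×0.385 + 1097×0.732 = 1609 g/s.
sucrose fraction in F8 = 0.3622.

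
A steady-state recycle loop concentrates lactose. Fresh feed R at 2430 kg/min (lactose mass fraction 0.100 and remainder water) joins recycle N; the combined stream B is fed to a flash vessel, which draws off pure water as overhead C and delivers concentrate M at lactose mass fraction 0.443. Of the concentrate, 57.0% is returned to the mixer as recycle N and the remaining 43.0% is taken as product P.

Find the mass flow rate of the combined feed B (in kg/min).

3157 kg/min

Overall lactose balance (none leaves overhead): lactose in fresh feed = lactose in product, i.e. 2430×0.100 = (1−0.570)·M·0.443.
M = 243/(0.443×0.430) = 1275.7 kg/min.
Recycle N = 0.570×1275.7 = 727.12 kg/min.
Combined feed B = 2430 + 727.12 = 3157.1 kg/min.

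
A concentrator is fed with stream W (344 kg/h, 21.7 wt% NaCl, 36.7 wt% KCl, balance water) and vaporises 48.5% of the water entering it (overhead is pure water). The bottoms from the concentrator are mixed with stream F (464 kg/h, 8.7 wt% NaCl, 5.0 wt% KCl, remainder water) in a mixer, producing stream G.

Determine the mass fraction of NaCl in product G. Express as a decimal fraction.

0.156

Vapour removed = 0.485×0.416×344 = 69.405 kg/h; concentrate = 274.59 kg/h.
NaCl reaching the mixer = 74.648 (from concentrate) + 464×0.087 = 115.02 kg/h.
Product flow = 274.59 + 464 = 738.59 kg/h; NaCl fraction = 0.156.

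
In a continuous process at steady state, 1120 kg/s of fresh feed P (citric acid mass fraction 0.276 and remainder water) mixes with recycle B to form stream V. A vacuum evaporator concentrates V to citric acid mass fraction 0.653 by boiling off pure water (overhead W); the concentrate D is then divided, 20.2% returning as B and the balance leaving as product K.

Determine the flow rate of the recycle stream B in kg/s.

119.8 kg/s

Overall citric acid balance (none leaves overhead): citric acid in fresh feed = citric acid in product, i.e. 1120×0.276 = (1−0.202)·D·0.653.
D = 309.12/(0.653×0.798) = 593.21 kg/s.
Recycle B = 0.202×593.21 = 119.83 kg/s.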